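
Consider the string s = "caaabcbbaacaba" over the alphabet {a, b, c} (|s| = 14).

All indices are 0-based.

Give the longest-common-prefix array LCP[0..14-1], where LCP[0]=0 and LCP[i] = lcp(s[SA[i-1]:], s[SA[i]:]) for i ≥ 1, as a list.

[0, 1, 2, 2, 1, 2, 1, 0, 2, 1, 1, 0, 2, 1]

rank→(start, suffix):
  0 → (13, 'a')
  1 → (1, 'aaabcbbaacaba')
  2 → (2, 'aabcbbaacaba')
  3 → (8, 'aacaba')
  4 → (11, 'aba')
  5 → (3, 'abcbbaacaba')
  6 → (9, 'acaba')
  7 → (12, 'ba')
  8 → (7, 'baacaba')
  9 → (6, 'bbaacaba')
  10 → (4, 'bcbbaacaba')
  11 → (0, 'caaabcbbaacaba')
  12 → (10, 'caba')
  13 → (5, 'cbbaacaba')

SA = [13, 1, 2, 8, 11, 3, 9, 12, 7, 6, 4, 0, 10, 5]
rank  pair      lcp
   1  s[13:],s[1:]  1  'a'
   2  s[1:],s[2:]  2  'aa'
   3  s[2:],s[8:]  2  'aa'
   4  s[8:],s[11:]  1  'a'
   5  s[11:],s[3:]  2  'ab'
   6  s[3:],s[9:]  1  'a'
   7  s[9:],s[12:]  0  ''
   8  s[12:],s[7:]  2  'ba'
   9  s[7:],s[6:]  1  'b'
  10  s[6:],s[4:]  1  'b'
  11  s[4:],s[0:]  0  ''
  12  s[0:],s[10:]  2  'ca'
  13  s[10:],s[5:]  1  'c'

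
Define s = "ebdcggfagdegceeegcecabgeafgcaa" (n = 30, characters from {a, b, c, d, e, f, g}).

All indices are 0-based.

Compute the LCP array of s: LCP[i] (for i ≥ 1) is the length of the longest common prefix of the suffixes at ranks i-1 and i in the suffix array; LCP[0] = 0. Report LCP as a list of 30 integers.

sorted suffixes:
  #0 SA[0]=29  'a'
  #1 SA[1]=28  'aa'
  #2 SA[2]=20  'abgeafgcaa'
  #3 SA[3]=24  'afgcaa'
  #4 SA[4]=7  'agdegceeegcecabgeafgcaa'
  #5 SA[5]=1  'bdcggfagdegceeegcecabgeafgcaa'
  #6 SA[6]=21  'bgeafgcaa'
  #7 SA[7]=27  'caa'
  #8 SA[8]=19  'cabgeafgcaa'
  #9 SA[9]=17  'cecabgeafgcaa'
  #10 SA[10]=12  'ceeegcecabgeafgcaa'
  #11 SA[11]=3  'cggfagdegceeegcecabgeafgcaa'
  #12 SA[12]=2  'dcggfagdegceeegcecabgeafgcaa'
  #13 SA[13]=9  'degceeegcecabgeafgcaa'
  #14 SA[14]=23  'eafgcaa'
  #15 SA[15]=0  'ebdcggfagdegceeegcecabgeafgcaa'
  #16 SA[16]=18  'ecabgeafgcaa'
  #17 SA[17]=13  'eeegcecabgeafgcaa'
  #18 SA[18]=14  'eegcecabgeafgcaa'
  #19 SA[19]=15  'egcecabgeafgcaa'
  #20 SA[20]=10  'egceeegcecabgeafgcaa'
  #21 SA[21]=6  'fagdegceeegcecabgeafgcaa'
  #22 SA[22]=25  'fgcaa'
  #23 SA[23]=26  'gcaa'
  #24 SA[24]=16  'gcecabgeafgcaa'
  #25 SA[25]=11  'gceeegcecabgeafgcaa'
  #26 SA[26]=8  'gdegceeegcecabgeafgcaa'
  #27 SA[27]=22  'geafgcaa'
  #28 SA[28]=5  'gfagdegceeegcecabgeafgcaa'
  #29 SA[29]=4  'ggfagdegceeegcecabgeafgcaa'

SA = [29, 28, 20, 24, 7, 1, 21, 27, 19, 17, 12, 3, 2, 9, 23, 0, 18, 13, 14, 15, 10, 6, 25, 26, 16, 11, 8, 22, 5, 4]
[i] adj suffixes → lcp
  [1] 29/28 → 1 ('a')
  [2] 28/20 → 1 ('a')
  [3] 20/24 → 1 ('a')
  [4] 24/7 → 1 ('a')
  [5] 7/1 → 0 ('')
  [6] 1/21 → 1 ('b')
  [7] 21/27 → 0 ('')
  [8] 27/19 → 2 ('ca')
  [9] 19/17 → 1 ('c')
  [10] 17/12 → 2 ('ce')
  [11] 12/3 → 1 ('c')
  [12] 3/2 → 0 ('')
  [13] 2/9 → 1 ('d')
  [14] 9/23 → 0 ('')
  [15] 23/0 → 1 ('e')
  [16] 0/18 → 1 ('e')
  [17] 18/13 → 1 ('e')
  [18] 13/14 → 2 ('ee')
  [19] 14/15 → 1 ('e')
  [20] 15/10 → 4 ('egce')
  [21] 10/6 → 0 ('')
  [22] 6/25 → 1 ('f')
  [23] 25/26 → 0 ('')
  [24] 26/16 → 2 ('gc')
  [25] 16/11 → 3 ('gce')
  [26] 11/8 → 1 ('g')
  [27] 8/22 → 1 ('g')
  [28] 22/5 → 1 ('g')
  [29] 5/4 → 1 ('g')

[0, 1, 1, 1, 1, 0, 1, 0, 2, 1, 2, 1, 0, 1, 0, 1, 1, 1, 2, 1, 4, 0, 1, 0, 2, 3, 1, 1, 1, 1]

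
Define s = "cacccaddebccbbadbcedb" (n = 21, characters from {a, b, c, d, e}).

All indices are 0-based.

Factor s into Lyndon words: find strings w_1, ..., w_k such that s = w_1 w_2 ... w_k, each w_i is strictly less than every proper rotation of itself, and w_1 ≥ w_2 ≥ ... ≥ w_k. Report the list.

["c", "acccaddebccbbadbcedb"]

emit factor 1: 'c' (i=0, period=1)
emit factor 2: 'acccaddebccbbadbcedb' (i=1, period=20)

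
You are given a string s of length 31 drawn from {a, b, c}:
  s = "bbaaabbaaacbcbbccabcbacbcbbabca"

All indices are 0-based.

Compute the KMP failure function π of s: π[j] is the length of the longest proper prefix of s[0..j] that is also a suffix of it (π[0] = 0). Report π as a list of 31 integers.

[0, 1, 0, 0, 0, 1, 2, 3, 4, 5, 0, 1, 0, 1, 2, 0, 0, 0, 1, 0, 1, 0, 0, 1, 0, 1, 2, 3, 1, 0, 0]

π[0] = 0
j=1 s[j]='b': π[1]=1 (border 'b')
j=2 s[j]='a': k: 1→0; π[2]=0 (border '')
j=3 s[j]='a': π[3]=0 (border '')
j=4 s[j]='a': π[4]=0 (border '')
j=5 s[j]='b': π[5]=1 (border 'b')
j=6 s[j]='b': π[6]=2 (border 'bb')
j=7 s[j]='a': π[7]=3 (border 'bba')
j=8 s[j]='a': π[8]=4 (border 'bbaa')
j=9 s[j]='a': π[9]=5 (border 'bbaaa')
j=10 s[j]='c': k: 5→0; π[10]=0 (border '')
j=11 s[j]='b': π[11]=1 (border 'b')
j=12 s[j]='c': k: 1→0; π[12]=0 (border '')
j=13 s[j]='b': π[13]=1 (border 'b')
j=14 s[j]='b': π[14]=2 (border 'bb')
j=15 s[j]='c': k: 2→1→0; π[15]=0 (border '')
j=16 s[j]='c': π[16]=0 (border '')
j=17 s[j]='a': π[17]=0 (border '')
j=18 s[j]='b': π[18]=1 (border 'b')
j=19 s[j]='c': k: 1→0; π[19]=0 (border '')
j=20 s[j]='b': π[20]=1 (border 'b')
j=21 s[j]='a': k: 1→0; π[21]=0 (border '')
j=22 s[j]='c': π[22]=0 (border '')
j=23 s[j]='b': π[23]=1 (border 'b')
j=24 s[j]='c': k: 1→0; π[24]=0 (border '')
j=25 s[j]='b': π[25]=1 (border 'b')
j=26 s[j]='b': π[26]=2 (border 'bb')
j=27 s[j]='a': π[27]=3 (border 'bba')
j=28 s[j]='b': k: 3→0; π[28]=1 (border 'b')
j=29 s[j]='c': k: 1→0; π[29]=0 (border '')
j=30 s[j]='a': π[30]=0 (border '')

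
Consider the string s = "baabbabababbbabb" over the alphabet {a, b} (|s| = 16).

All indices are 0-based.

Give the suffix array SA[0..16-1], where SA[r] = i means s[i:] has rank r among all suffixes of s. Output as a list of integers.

rank | idx | suffix
   0 |   1 | aabbabababbbabb
   1 |   5 | abababbbabb
   2 |   7 | ababbbabb
   3 |  13 | abb
   4 |   2 | abbabababbbabb
   5 |   9 | abbbabb
   6 |  15 | b
   7 |   0 | baabbabababbbabb
   8 |   4 | babababbbabb
   9 |   6 | bababbbabb
  10 |  12 | babb
  11 |   8 | babbbabb
  12 |  14 | bb
  13 |   3 | bbabababbbabb
  14 |  11 | bbabb
  15 |  10 | bbbabb

[1, 5, 7, 13, 2, 9, 15, 0, 4, 6, 12, 8, 14, 3, 11, 10]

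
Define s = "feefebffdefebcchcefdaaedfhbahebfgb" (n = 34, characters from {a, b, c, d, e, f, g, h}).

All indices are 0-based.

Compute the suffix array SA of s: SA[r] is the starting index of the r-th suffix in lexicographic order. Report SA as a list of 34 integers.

[20, 21, 27, 33, 26, 12, 5, 30, 13, 16, 14, 19, 8, 23, 11, 4, 29, 22, 1, 17, 9, 2, 18, 7, 10, 3, 0, 6, 31, 24, 32, 25, 15, 28]

sorted suffixes:
  #0 SA[0]=20  'aaedfhbahebfgb'
  #1 SA[1]=21  'aedfhbahebfgb'
  #2 SA[2]=27  'ahebfgb'
  #3 SA[3]=33  'b'
  #4 SA[4]=26  'bahebfgb'
  #5 SA[5]=12  'bcchcefdaaedfhbahebfgb'
  #6 SA[6]=5  'bffdefebcchcefdaaedfhbahebfgb'
  #7 SA[7]=30  'bfgb'
  #8 SA[8]=13  'cchcefdaaedfhbahebfgb'
  #9 SA[9]=16  'cefdaaedfhbahebfgb'
  #10 SA[10]=14  'chcefdaaedfhbahebfgb'
  #11 SA[11]=19  'daaedfhbahebfgb'
  #12 SA[12]=8  'defebcchcefdaaedfhbahebfgb'
  #13 SA[13]=23  'dfhbahebfgb'
  #14 SA[14]=11  'ebcchcefdaaedfhbahebfgb'
  #15 SA[15]=4  'ebffdefebcchcefdaaedfhbahebfgb'
  #16 SA[16]=29  'ebfgb'
  #17 SA[17]=22  'edfhbahebfgb'
  #18 SA[18]=1  'eefebffdefebcchcefdaaedfhbahebfgb'
  #19 SA[19]=17  'efdaaedfhbahebfgb'
  #20 SA[20]=9  'efebcchcefdaaedfhbahebfgb'
  #21 SA[21]=2  'efebffdefebcchcefdaaedfhbahebfgb'
  #22 SA[22]=18  'fdaaedfhbahebfgb'
  #23 SA[23]=7  'fdefebcchcefdaaedfhbahebfgb'
  #24 SA[24]=10  'febcchcefdaaedfhbahebfgb'
  #25 SA[25]=3  'febffdefebcchcefdaaedfhbahebfgb'
  #26 SA[26]=0  'feefebffdefebcchcefdaaedfhbahebfgb'
  #27 SA[27]=6  'ffdefebcchcefdaaedfhbahebfgb'
  #28 SA[28]=31  'fgb'
  #29 SA[29]=24  'fhbahebfgb'
  #30 SA[30]=32  'gb'
  #31 SA[31]=25  'hbahebfgb'
  #32 SA[32]=15  'hcefdaaedfhbahebfgb'
  #33 SA[33]=28  'hebfgb'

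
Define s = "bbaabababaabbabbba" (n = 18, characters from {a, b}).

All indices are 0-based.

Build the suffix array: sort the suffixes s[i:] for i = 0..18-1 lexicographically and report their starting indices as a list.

[17, 2, 9, 7, 5, 3, 10, 13, 16, 1, 8, 6, 4, 12, 15, 0, 11, 14]

sorted suffixes:
  #0 SA[0]=17  'a'
  #1 SA[1]=2  'aabababaabbabbba'
  #2 SA[2]=9  'aabbabbba'
  #3 SA[3]=7  'abaabbabbba'
  #4 SA[4]=5  'ababaabbabbba'
  #5 SA[5]=3  'abababaabbabbba'
  #6 SA[6]=10  'abbabbba'
  #7 SA[7]=13  'abbba'
  #8 SA[8]=16  'ba'
  #9 SA[9]=1  'baabababaabbabbba'
  #10 SA[10]=8  'baabbabbba'
  #11 SA[11]=6  'babaabbabbba'
  #12 SA[12]=4  'bababaabbabbba'
  #13 SA[13]=12  'babbba'
  #14 SA[14]=15  'bba'
  #15 SA[15]=0  'bbaabababaabbabbba'
  #16 SA[16]=11  'bbabbba'
  #17 SA[17]=14  'bbba'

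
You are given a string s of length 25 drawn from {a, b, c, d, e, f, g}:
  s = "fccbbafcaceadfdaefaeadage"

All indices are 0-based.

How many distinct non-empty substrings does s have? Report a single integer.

rank→(start, suffix):
  0 → (8, 'aceadfdaefaeadage')
  1 → (20, 'adage')
  2 → (11, 'adfdaefaeadage')
  3 → (18, 'aeadage')
  4 → (15, 'aefaeadage')
  5 → (5, 'afcaceadfdaefaeadage')
  6 → (22, 'age')
  7 → (4, 'bafcaceadfdaefaeadage')
  8 → (3, 'bbafcaceadfdaefaeadage')
  9 → (7, 'caceadfdaefaeadage')
  10 → (2, 'cbbafcaceadfdaefaeadage')
  11 → (1, 'ccbbafcaceadfdaefaeadage')
  12 → (9, 'ceadfdaefaeadage')
  13 → (14, 'daefaeadage')
  14 → (21, 'dage')
  15 → (12, 'dfdaefaeadage')
  16 → (24, 'e')
  17 → (19, 'eadage')
  18 → (10, 'eadfdaefaeadage')
  19 → (16, 'efaeadage')
  20 → (17, 'faeadage')
  21 → (6, 'fcaceadfdaefaeadage')
  22 → (0, 'fccbbafcaceadfdaefaeadage')
  23 → (13, 'fdaefaeadage')
  24 → (23, 'ge')

SA = [8, 20, 11, 18, 15, 5, 22, 4, 3, 7, 2, 1, 9, 14, 21, 12, 24, 19, 10, 16, 17, 6, 0, 13, 23]
[i] adj suffixes → lcp
  [1] 8/20 → 1 ('a')
  [2] 20/11 → 2 ('ad')
  [3] 11/18 → 1 ('a')
  [4] 18/15 → 2 ('ae')
  [5] 15/5 → 1 ('a')
  [6] 5/22 → 1 ('a')
  [7] 22/4 → 0 ('')
  [8] 4/3 → 1 ('b')
  [9] 3/7 → 0 ('')
  [10] 7/2 → 1 ('c')
  [11] 2/1 → 1 ('c')
  [12] 1/9 → 1 ('c')
  [13] 9/14 → 0 ('')
  [14] 14/21 → 2 ('da')
  [15] 21/12 → 1 ('d')
  [16] 12/24 → 0 ('')
  [17] 24/19 → 1 ('e')
  [18] 19/10 → 3 ('ead')
  [19] 10/16 → 1 ('e')
  [20] 16/17 → 0 ('')
  [21] 17/6 → 1 ('f')
  [22] 6/0 → 2 ('fc')
  [23] 0/13 → 1 ('f')
  [24] 13/23 → 0 ('')

n(n+1)/2 = 25·26/2 = 325
Σ LCP = 0 + 1 + 2 + 1 + 2 + 1 + 1 + 0 + 1 + 0 + 1 + 1 + 1 + 0 + 2 + 1 + 0 + 1 + 3 + 1 + 0 + 1 + 2 + 1 + 0 = 24
distinct = 325 − 24 = 301

301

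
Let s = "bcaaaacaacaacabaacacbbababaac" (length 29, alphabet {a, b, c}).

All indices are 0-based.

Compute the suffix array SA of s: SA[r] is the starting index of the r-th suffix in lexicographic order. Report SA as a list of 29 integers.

[2, 3, 26, 4, 7, 10, 15, 24, 13, 22, 27, 5, 8, 11, 16, 18, 25, 14, 23, 21, 20, 0, 28, 1, 6, 9, 12, 17, 19]

rank→(start, suffix):
  0 → (2, 'aaaacaacaacabaacacbbababaac')
  1 → (3, 'aaacaacaacabaacacbbababaac')
  2 → (26, 'aac')
  3 → (4, 'aacaacaacabaacacbbababaac')
  4 → (7, 'aacaacabaacacbbababaac')
  5 → (10, 'aacabaacacbbababaac')
  6 → (15, 'aacacbbababaac')
  7 → (24, 'abaac')
  8 → (13, 'abaacacbbababaac')
  9 → (22, 'ababaac')
  10 → (27, 'ac')
  11 → (5, 'acaacaacabaacacbbababaac')
  12 → (8, 'acaacabaacacbbababaac')
  13 → (11, 'acabaacacbbababaac')
  14 → (16, 'acacbbababaac')
  15 → (18, 'acbbababaac')
  16 → (25, 'baac')
  17 → (14, 'baacacbbababaac')
  18 → (23, 'babaac')
  19 → (21, 'bababaac')
  20 → (20, 'bbababaac')
  21 → (0, 'bcaaaacaacaacabaacacbbababaac')
  22 → (28, 'c')
  23 → (1, 'caaaacaacaacabaacacbbababaac')
  24 → (6, 'caacaacabaacacbbababaac')
  25 → (9, 'caacabaacacbbababaac')
  26 → (12, 'cabaacacbbababaac')
  27 → (17, 'cacbbababaac')
  28 → (19, 'cbbababaac')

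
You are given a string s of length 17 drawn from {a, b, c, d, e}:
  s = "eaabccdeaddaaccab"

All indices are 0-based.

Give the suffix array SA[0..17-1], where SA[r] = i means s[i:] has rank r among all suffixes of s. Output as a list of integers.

sorted suffixes:
  #0 SA[0]=1  'aabccdeaddaaccab'
  #1 SA[1]=11  'aaccab'
  #2 SA[2]=15  'ab'
  #3 SA[3]=2  'abccdeaddaaccab'
  #4 SA[4]=12  'accab'
  #5 SA[5]=8  'addaaccab'
  #6 SA[6]=16  'b'
  #7 SA[7]=3  'bccdeaddaaccab'
  #8 SA[8]=14  'cab'
  #9 SA[9]=13  'ccab'
  #10 SA[10]=4  'ccdeaddaaccab'
  #11 SA[11]=5  'cdeaddaaccab'
  #12 SA[12]=10  'daaccab'
  #13 SA[13]=9  'ddaaccab'
  #14 SA[14]=6  'deaddaaccab'
  #15 SA[15]=0  'eaabccdeaddaaccab'
  #16 SA[16]=7  'eaddaaccab'

[1, 11, 15, 2, 12, 8, 16, 3, 14, 13, 4, 5, 10, 9, 6, 0, 7]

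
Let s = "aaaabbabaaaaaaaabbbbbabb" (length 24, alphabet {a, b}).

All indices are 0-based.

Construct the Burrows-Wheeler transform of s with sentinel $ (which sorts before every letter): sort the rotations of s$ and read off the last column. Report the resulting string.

bbaaa$aaaaabbaababbaabbba

rank  rotation                   last
    0  $aaaabbabaaaaaaaabbbbbabb  b
    1  aaaaaaaabbbbbabb$aaaabbab  b
    2  aaaaaaabbbbbabb$aaaabbaba  a
    3  aaaaaabbbbbabb$aaaabbabaa  a
    4  aaaaabbbbbabb$aaaabbabaaa  a
    5  aaaabbabaaaaaaaabbbbbabb$  $
    6  aaaabbbbbabb$aaaabbabaaaa  a
    7  aaabbabaaaaaaaabbbbbabb$a  a
    8  aaabbbbbabb$aaaabbabaaaaa  a
    9  aabbabaaaaaaaabbbbbabb$aa  a
   10  aabbbbbabb$aaaabbabaaaaaa  a
   11  abaaaaaaaabbbbbabb$aaaabb  b
   12  abb$aaaabbabaaaaaaaabbbbb  b
   13  abbabaaaaaaaabbbbbabb$aaa  a
   14  abbbbbabb$aaaabbabaaaaaaa  a
   15  b$aaaabbabaaaaaaaabbbbbab  b
   16  baaaaaaaabbbbbabb$aaaabba  a
   17  babaaaaaaaabbbbbabb$aaaab  b
   18  babb$aaaabbabaaaaaaaabbbb  b
   19  bb$aaaabbabaaaaaaaabbbbba  a
   20  bbabaaaaaaaabbbbbabb$aaaa  a
   21  bbabb$aaaabbabaaaaaaaabbb  b
   22  bbbabb$aaaabbabaaaaaaaabb  b
   23  bbbbabb$aaaabbabaaaaaaaab  b
   24  bbbbbabb$aaaabbabaaaaaaaa  a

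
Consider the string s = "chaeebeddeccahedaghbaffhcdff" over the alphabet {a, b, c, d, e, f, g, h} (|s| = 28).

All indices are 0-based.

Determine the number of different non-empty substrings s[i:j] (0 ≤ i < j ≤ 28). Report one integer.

rank→(start, suffix):
  0 → (2, 'aeebeddeccahedaghbaffhcdff')
  1 → (20, 'affhcdff')
  2 → (16, 'aghbaffhcdff')
  3 → (12, 'ahedaghbaffhcdff')
  4 → (19, 'baffhcdff')
  5 → (5, 'beddeccahedaghbaffhcdff')
  6 → (11, 'cahedaghbaffhcdff')
  7 → (10, 'ccahedaghbaffhcdff')
  8 → (24, 'cdff')
  9 → (0, 'chaeebeddeccahedaghbaffhcdff')
  10 → (15, 'daghbaffhcdff')
  11 → (7, 'ddeccahedaghbaffhcdff')
  12 → (8, 'deccahedaghbaffhcdff')
  13 → (25, 'dff')
  14 → (4, 'ebeddeccahedaghbaffhcdff')
  15 → (9, 'eccahedaghbaffhcdff')
  16 → (14, 'edaghbaffhcdff')
  17 → (6, 'eddeccahedaghbaffhcdff')
  18 → (3, 'eebeddeccahedaghbaffhcdff')
  19 → (27, 'f')
  20 → (26, 'ff')
  21 → (21, 'ffhcdff')
  22 → (22, 'fhcdff')
  23 → (17, 'ghbaffhcdff')
  24 → (1, 'haeebeddeccahedaghbaffhcdff')
  25 → (18, 'hbaffhcdff')
  26 → (23, 'hcdff')
  27 → (13, 'hedaghbaffhcdff')

SA = [2, 20, 16, 12, 19, 5, 11, 10, 24, 0, 15, 7, 8, 25, 4, 9, 14, 6, 3, 27, 26, 21, 22, 17, 1, 18, 23, 13]
i: (SA[i-1],SA[i]) lcp shared
  1: (2,20) 1 'a'
  2: (20,16) 1 'a'
  3: (16,12) 1 'a'
  4: (12,19) 0 ''
  5: (19,5) 1 'b'
  6: (5,11) 0 ''
  7: (11,10) 1 'c'
  8: (10,24) 1 'c'
  9: (24,0) 1 'c'
  10: (0,15) 0 ''
  11: (15,7) 1 'd'
  12: (7,8) 1 'd'
  13: (8,25) 1 'd'
  14: (25,4) 0 ''
  15: (4,9) 1 'e'
  16: (9,14) 1 'e'
  17: (14,6) 2 'ed'
  18: (6,3) 1 'e'
  19: (3,27) 0 ''
  20: (27,26) 1 'f'
  21: (26,21) 2 'ff'
  22: (21,22) 1 'f'
  23: (22,17) 0 ''
  24: (17,1) 0 ''
  25: (1,18) 1 'h'
  26: (18,23) 1 'h'
  27: (23,13) 1 'h'

n(n+1)/2 = 28·29/2 = 406
Σ LCP = 0 + 1 + 1 + 1 + 0 + 1 + 0 + 1 + 1 + 1 + 0 + 1 + 1 + 1 + 0 + 1 + 1 + 2 + 1 + 0 + 1 + 2 + 1 + 0 + 0 + 1 + 1 + 1 = 22
distinct = 406 − 22 = 384

384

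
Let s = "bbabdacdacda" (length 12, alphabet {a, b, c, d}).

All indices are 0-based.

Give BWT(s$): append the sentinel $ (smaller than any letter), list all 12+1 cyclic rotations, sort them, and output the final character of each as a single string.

adbddb$aaaccb

rank  rotation       last
    0  $bbabdacdacda  a
    1  a$bbabdacdacd  d
    2  abdacdacda$bb  b
    3  acda$bbabdacd  d
    4  acdacda$bbabd  d
    5  babdacdacda$b  b
    6  bbabdacdacda$  $
    7  bdacdacda$bba  a
    8  cda$bbabdacda  a
    9  cdacda$bbabda  a
   10  da$bbabdacdac  c
   11  dacda$bbabdac  c
   12  dacdacda$bbab  b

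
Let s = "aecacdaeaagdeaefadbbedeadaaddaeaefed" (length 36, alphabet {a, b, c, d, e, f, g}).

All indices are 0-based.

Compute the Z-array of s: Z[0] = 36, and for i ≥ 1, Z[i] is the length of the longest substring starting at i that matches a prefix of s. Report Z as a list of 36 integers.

[36, 0, 0, 1, 0, 0, 2, 0, 1, 1, 0, 0, 0, 2, 0, 0, 1, 0, 0, 0, 0, 0, 0, 1, 0, 1, 1, 0, 0, 2, 0, 2, 0, 0, 0, 0]

Z[0]=36
i=1: outside box; Z[1]=0
i=2: outside box; Z[2]=0
i=3: outside box; Z[3]=1 scan→box=[3,4)
i=4: outside box; Z[4]=0
i=5: outside box; Z[5]=0
i=6: outside box; Z[6]=2 scan→box=[6,8)
i=7: min(r-i=1, Z[1]=0)=0; Z[7]=0
i=8: outside box; Z[8]=1 scan→box=[8,9)
i=9: outside box; Z[9]=1 scan→box=[9,10)
i=10: outside box; Z[10]=0
i=11: outside box; Z[11]=0
i=12: outside box; Z[12]=0
i=13: outside box; Z[13]=2 scan→box=[13,15)
i=14: min(r-i=1, Z[1]=0)=0; Z[14]=0
i=15: outside box; Z[15]=0
i=16: outside box; Z[16]=1 scan→box=[16,17)
i=17: outside box; Z[17]=0
i=18: outside box; Z[18]=0
i=19: outside box; Z[19]=0
i=20: outside box; Z[20]=0
i=21: outside box; Z[21]=0
i=22: outside box; Z[22]=0
i=23: outside box; Z[23]=1 scan→box=[23,24)
i=24: outside box; Z[24]=0
i=25: outside box; Z[25]=1 scan→box=[25,26)
i=26: outside box; Z[26]=1 scan→box=[26,27)
i=27: outside box; Z[27]=0
i=28: outside box; Z[28]=0
i=29: outside box; Z[29]=2 scan→box=[29,31)
i=30: min(r-i=1, Z[1]=0)=0; Z[30]=0
i=31: outside box; Z[31]=2 scan→box=[31,33)
i=32: min(r-i=1, Z[1]=0)=0; Z[32]=0
i=33: outside box; Z[33]=0
i=34: outside box; Z[34]=0
i=35: outside box; Z[35]=0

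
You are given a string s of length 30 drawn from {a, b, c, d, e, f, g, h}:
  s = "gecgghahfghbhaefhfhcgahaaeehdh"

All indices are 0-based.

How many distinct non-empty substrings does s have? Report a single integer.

sorted suffixes:
  #0 SA[0]=23  'aaeehdh'
  #1 SA[1]=24  'aeehdh'
  #2 SA[2]=13  'aefhfhcgahaaeehdh'
  #3 SA[3]=21  'ahaaeehdh'
  #4 SA[4]=6  'ahfghbhaefhfhcgahaaeehdh'
  #5 SA[5]=11  'bhaefhfhcgahaaeehdh'
  #6 SA[6]=19  'cgahaaeehdh'
  #7 SA[7]=2  'cgghahfghbhaefhfhcgahaaeehdh'
  #8 SA[8]=28  'dh'
  #9 SA[9]=1  'ecgghahfghbhaefhfhcgahaaeehdh'
  #10 SA[10]=25  'eehdh'
  #11 SA[11]=14  'efhfhcgahaaeehdh'
  #12 SA[12]=26  'ehdh'
  #13 SA[13]=8  'fghbhaefhfhcgahaaeehdh'
  #14 SA[14]=17  'fhcgahaaeehdh'
  #15 SA[15]=15  'fhfhcgahaaeehdh'
  #16 SA[16]=20  'gahaaeehdh'
  #17 SA[17]=0  'gecgghahfghbhaefhfhcgahaaeehdh'
  #18 SA[18]=3  'gghahfghbhaefhfhcgahaaeehdh'
  #19 SA[19]=4  'ghahfghbhaefhfhcgahaaeehdh'
  #20 SA[20]=9  'ghbhaefhfhcgahaaeehdh'
  #21 SA[21]=29  'h'
  #22 SA[22]=22  'haaeehdh'
  #23 SA[23]=12  'haefhfhcgahaaeehdh'
  #24 SA[24]=5  'hahfghbhaefhfhcgahaaeehdh'
  #25 SA[25]=10  'hbhaefhfhcgahaaeehdh'
  #26 SA[26]=18  'hcgahaaeehdh'
  #27 SA[27]=27  'hdh'
  #28 SA[28]=7  'hfghbhaefhfhcgahaaeehdh'
  #29 SA[29]=16  'hfhcgahaaeehdh'

SA = [23, 24, 13, 21, 6, 11, 19, 2, 28, 1, 25, 14, 26, 8, 17, 15, 20, 0, 3, 4, 9, 29, 22, 12, 5, 10, 18, 27, 7, 16]
i: (SA[i-1],SA[i]) lcp shared
  1: (23,24) 1 'a'
  2: (24,13) 2 'ae'
  3: (13,21) 1 'a'
  4: (21,6) 2 'ah'
  5: (6,11) 0 ''
  6: (11,19) 0 ''
  7: (19,2) 2 'cg'
  8: (2,28) 0 ''
  9: (28,1) 0 ''
  10: (1,25) 1 'e'
  11: (25,14) 1 'e'
  12: (14,26) 1 'e'
  13: (26,8) 0 ''
  14: (8,17) 1 'f'
  15: (17,15) 2 'fh'
  16: (15,20) 0 ''
  17: (20,0) 1 'g'
  18: (0,3) 1 'g'
  19: (3,4) 1 'g'
  20: (4,9) 2 'gh'
  21: (9,29) 0 ''
  22: (29,22) 1 'h'
  23: (22,12) 2 'ha'
  24: (12,5) 2 'ha'
  25: (5,10) 1 'h'
  26: (10,18) 1 'h'
  27: (18,27) 1 'h'
  28: (27,7) 1 'h'
  29: (7,16) 2 'hf'

n(n+1)/2 = 30·31/2 = 465
Σ LCP = 0 + 1 + 2 + 1 + 2 + 0 + 0 + 2 + 0 + 0 + 1 + 1 + 1 + 0 + 1 + 2 + 0 + 1 + 1 + 1 + 2 + 0 + 1 + 2 + 2 + 1 + 1 + 1 + 1 + 2 = 30
distinct = 465 − 30 = 435

435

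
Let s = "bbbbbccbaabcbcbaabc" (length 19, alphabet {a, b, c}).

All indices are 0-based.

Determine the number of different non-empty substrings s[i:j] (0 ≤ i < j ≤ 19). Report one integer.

149

rank | idx | suffix
   0 |  15 | aabc
   1 |   8 | aabcbcbaabc
   2 |  16 | abc
   3 |   9 | abcbcbaabc
   4 |  14 | baabc
   5 |   7 | baabcbcbaabc
   6 |   0 | bbbbbccbaabcbcbaabc
   7 |   1 | bbbbccbaabcbcbaabc
   8 |   2 | bbbccbaabcbcbaabc
   9 |   3 | bbccbaabcbcbaabc
  10 |  17 | bc
  11 |  12 | bcbaabc
  12 |  10 | bcbcbaabc
  13 |   4 | bccbaabcbcbaabc
  14 |  18 | c
  15 |  13 | cbaabc
  16 |   6 | cbaabcbcbaabc
  17 |  11 | cbcbaabc
  18 |   5 | ccbaabcbcbaabc

SA = [15, 8, 16, 9, 14, 7, 0, 1, 2, 3, 17, 12, 10, 4, 18, 13, 6, 11, 5]
[i] adj suffixes → lcp
  [1] 15/8 → 4 ('aabc')
  [2] 8/16 → 1 ('a')
  [3] 16/9 → 3 ('abc')
  [4] 9/14 → 0 ('')
  [5] 14/7 → 5 ('baabc')
  [6] 7/0 → 1 ('b')
  [7] 0/1 → 4 ('bbbb')
  [8] 1/2 → 3 ('bbb')
  [9] 2/3 → 2 ('bb')
  [10] 3/17 → 1 ('b')
  [11] 17/12 → 2 ('bc')
  [12] 12/10 → 3 ('bcb')
  [13] 10/4 → 2 ('bc')
  [14] 4/18 → 0 ('')
  [15] 18/13 → 1 ('c')
  [16] 13/6 → 6 ('cbaabc')
  [17] 6/11 → 2 ('cb')
  [18] 11/5 → 1 ('c')

n(n+1)/2 = 19·20/2 = 190
Σ LCP = 0 + 4 + 1 + 3 + 0 + 5 + 1 + 4 + 3 + 2 + 1 + 2 + 3 + 2 + 0 + 1 + 6 + 2 + 1 = 41
distinct = 190 − 41 = 149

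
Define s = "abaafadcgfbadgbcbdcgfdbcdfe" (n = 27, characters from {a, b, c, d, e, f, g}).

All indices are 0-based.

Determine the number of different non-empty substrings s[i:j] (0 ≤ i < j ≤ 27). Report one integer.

349

rank | idx | suffix
   0 |   2 | aafadcgfbadgbcbdcgfdbcdfe
   1 |   0 | abaafadcgfbadgbcbdcgfdbcdfe
   2 |   5 | adcgfbadgbcbdcgfdbcdfe
   3 |  11 | adgbcbdcgfdbcdfe
   4 |   3 | afadcgfbadgbcbdcgfdbcdfe
   5 |   1 | baafadcgfbadgbcbdcgfdbcdfe
   6 |  10 | badgbcbdcgfdbcdfe
   7 |  14 | bcbdcgfdbcdfe
   8 |  22 | bcdfe
   9 |  16 | bdcgfdbcdfe
  10 |  15 | cbdcgfdbcdfe
  11 |  23 | cdfe
  12 |   7 | cgfbadgbcbdcgfdbcdfe
  13 |  18 | cgfdbcdfe
  14 |  21 | dbcdfe
  15 |   6 | dcgfbadgbcbdcgfdbcdfe
  16 |  17 | dcgfdbcdfe
  17 |  24 | dfe
  18 |  12 | dgbcbdcgfdbcdfe
  19 |  26 | e
  20 |   4 | fadcgfbadgbcbdcgfdbcdfe
  21 |   9 | fbadgbcbdcgfdbcdfe
  22 |  20 | fdbcdfe
  23 |  25 | fe
  24 |  13 | gbcbdcgfdbcdfe
  25 |   8 | gfbadgbcbdcgfdbcdfe
  26 |  19 | gfdbcdfe

SA = [2, 0, 5, 11, 3, 1, 10, 14, 22, 16, 15, 23, 7, 18, 21, 6, 17, 24, 12, 26, 4, 9, 20, 25, 13, 8, 19]
rank  pair      lcp
   1  s[2:],s[0:]  1  'a'
   2  s[0:],s[5:]  1  'a'
   3  s[5:],s[11:]  2  'ad'
   4  s[11:],s[3:]  1  'a'
   5  s[3:],s[1:]  0  ''
   6  s[1:],s[10:]  2  'ba'
   7  s[10:],s[14:]  1  'b'
   8  s[14:],s[22:]  2  'bc'
   9  s[22:],s[16:]  1  'b'
  10  s[16:],s[15:]  0  ''
  11  s[15:],s[23:]  1  'c'
  12  s[23:],s[7:]  1  'c'
  13  s[7:],s[18:]  3  'cgf'
  14  s[18:],s[21:]  0  ''
  15  s[21:],s[6:]  1  'd'
  16  s[6:],s[17:]  4  'dcgf'
  17  s[17:],s[24:]  1  'd'
  18  s[24:],s[12:]  1  'd'
  19  s[12:],s[26:]  0  ''
  20  s[26:],s[4:]  0  ''
  21  s[4:],s[9:]  1  'f'
  22  s[9:],s[20:]  1  'f'
  23  s[20:],s[25:]  1  'f'
  24  s[25:],s[13:]  0  ''
  25  s[13:],s[8:]  1  'g'
  26  s[8:],s[19:]  2  'gf'

n(n+1)/2 = 27·28/2 = 378
Σ LCP = 0 + 1 + 1 + 2 + 1 + 0 + 2 + 1 + 2 + 1 + 0 + 1 + 1 + 3 + 0 + 1 + 4 + 1 + 1 + 0 + 0 + 1 + 1 + 1 + 0 + 1 + 2 = 29
distinct = 378 − 29 = 349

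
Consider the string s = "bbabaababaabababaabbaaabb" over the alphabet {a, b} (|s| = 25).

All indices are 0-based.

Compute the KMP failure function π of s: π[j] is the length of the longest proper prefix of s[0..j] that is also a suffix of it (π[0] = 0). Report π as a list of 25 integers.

[0, 1, 0, 1, 0, 0, 1, 0, 1, 0, 0, 1, 0, 1, 0, 1, 0, 0, 1, 2, 3, 0, 0, 1, 2]

π[0] = 0
j=1 s[j]='b': π[1]=1 (border 'b')
j=2 s[j]='a': k: 1→0; π[2]=0 (border '')
j=3 s[j]='b': π[3]=1 (border 'b')
j=4 s[j]='a': k: 1→0; π[4]=0 (border '')
j=5 s[j]='a': π[5]=0 (border '')
j=6 s[j]='b': π[6]=1 (border 'b')
j=7 s[j]='a': k: 1→0; π[7]=0 (border '')
j=8 s[j]='b': π[8]=1 (border 'b')
j=9 s[j]='a': k: 1→0; π[9]=0 (border '')
j=10 s[j]='a': π[10]=0 (border '')
j=11 s[j]='b': π[11]=1 (border 'b')
j=12 s[j]='a': k: 1→0; π[12]=0 (border '')
j=13 s[j]='b': π[13]=1 (border 'b')
j=14 s[j]='a': k: 1→0; π[14]=0 (border '')
j=15 s[j]='b': π[15]=1 (border 'b')
j=16 s[j]='a': k: 1→0; π[16]=0 (border '')
j=17 s[j]='a': π[17]=0 (border '')
j=18 s[j]='b': π[18]=1 (border 'b')
j=19 s[j]='b': π[19]=2 (border 'bb')
j=20 s[j]='a': π[20]=3 (border 'bba')
j=21 s[j]='a': k: 3→0; π[21]=0 (border '')
j=22 s[j]='a': π[22]=0 (border '')
j=23 s[j]='b': π[23]=1 (border 'b')
j=24 s[j]='b': π[24]=2 (border 'bb')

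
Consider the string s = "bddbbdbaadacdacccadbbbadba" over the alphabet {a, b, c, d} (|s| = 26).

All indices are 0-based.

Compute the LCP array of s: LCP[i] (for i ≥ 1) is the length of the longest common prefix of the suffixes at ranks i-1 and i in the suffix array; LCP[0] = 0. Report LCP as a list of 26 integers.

[0, 1, 1, 2, 1, 2, 3, 0, 2, 2, 1, 2, 2, 1, 2, 0, 1, 2, 1, 0, 3, 1, 3, 2, 3, 1]

rank→(start, suffix):
  0 → (25, 'a')
  1 → (7, 'aadacdacccadbbbadba')
  2 → (13, 'acccadbbbadba')
  3 → (10, 'acdacccadbbbadba')
  4 → (8, 'adacdacccadbbbadba')
  5 → (22, 'adba')
  6 → (17, 'adbbbadba')
  7 → (24, 'ba')
  8 → (6, 'baadacdacccadbbbadba')
  9 → (21, 'badba')
  10 → (20, 'bbadba')
  11 → (19, 'bbbadba')
  12 → (3, 'bbdbaadacdacccadbbbadba')
  13 → (4, 'bdbaadacdacccadbbbadba')
  14 → (0, 'bddbbdbaadacdacccadbbbadba')
  15 → (16, 'cadbbbadba')
  16 → (15, 'ccadbbbadba')
  17 → (14, 'cccadbbbadba')
  18 → (11, 'cdacccadbbbadba')
  19 → (12, 'dacccadbbbadba')
  20 → (9, 'dacdacccadbbbadba')
  21 → (23, 'dba')
  22 → (5, 'dbaadacdacccadbbbadba')
  23 → (18, 'dbbbadba')
  24 → (2, 'dbbdbaadacdacccadbbbadba')
  25 → (1, 'ddbbdbaadacdacccadbbbadba')

SA = [25, 7, 13, 10, 8, 22, 17, 24, 6, 21, 20, 19, 3, 4, 0, 16, 15, 14, 11, 12, 9, 23, 5, 18, 2, 1]
i: (SA[i-1],SA[i]) lcp shared
  1: (25,7) 1 'a'
  2: (7,13) 1 'a'
  3: (13,10) 2 'ac'
  4: (10,8) 1 'a'
  5: (8,22) 2 'ad'
  6: (22,17) 3 'adb'
  7: (17,24) 0 ''
  8: (24,6) 2 'ba'
  9: (6,21) 2 'ba'
  10: (21,20) 1 'b'
  11: (20,19) 2 'bb'
  12: (19,3) 2 'bb'
  13: (3,4) 1 'b'
  14: (4,0) 2 'bd'
  15: (0,16) 0 ''
  16: (16,15) 1 'c'
  17: (15,14) 2 'cc'
  18: (14,11) 1 'c'
  19: (11,12) 0 ''
  20: (12,9) 3 'dac'
  21: (9,23) 1 'd'
  22: (23,5) 3 'dba'
  23: (5,18) 2 'db'
  24: (18,2) 3 'dbb'
  25: (2,1) 1 'd'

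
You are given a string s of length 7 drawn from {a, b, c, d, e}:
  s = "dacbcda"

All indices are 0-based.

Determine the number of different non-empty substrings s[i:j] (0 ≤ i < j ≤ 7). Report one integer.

rank→(start, suffix):
  0 → (6, 'a')
  1 → (1, 'acbcda')
  2 → (3, 'bcda')
  3 → (2, 'cbcda')
  4 → (4, 'cda')
  5 → (5, 'da')
  6 → (0, 'dacbcda')

SA = [6, 1, 3, 2, 4, 5, 0]
rank  pair      lcp
   1  s[6:],s[1:]  1  'a'
   2  s[1:],s[3:]  0  ''
   3  s[3:],s[2:]  0  ''
   4  s[2:],s[4:]  1  'c'
   5  s[4:],s[5:]  0  ''
   6  s[5:],s[0:]  2  'da'

n(n+1)/2 = 7·8/2 = 28
Σ LCP = 0 + 1 + 0 + 0 + 1 + 0 + 2 = 4
distinct = 28 − 4 = 24

24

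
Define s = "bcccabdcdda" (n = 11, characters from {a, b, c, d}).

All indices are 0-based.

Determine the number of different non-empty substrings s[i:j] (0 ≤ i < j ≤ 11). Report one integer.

rank→(start, suffix):
  0 → (10, 'a')
  1 → (4, 'abdcdda')
  2 → (0, 'bcccabdcdda')
  3 → (5, 'bdcdda')
  4 → (3, 'cabdcdda')
  5 → (2, 'ccabdcdda')
  6 → (1, 'cccabdcdda')
  7 → (7, 'cdda')
  8 → (9, 'da')
  9 → (6, 'dcdda')
  10 → (8, 'dda')

SA = [10, 4, 0, 5, 3, 2, 1, 7, 9, 6, 8]
[i] adj suffixes → lcp
  [1] 10/4 → 1 ('a')
  [2] 4/0 → 0 ('')
  [3] 0/5 → 1 ('b')
  [4] 5/3 → 0 ('')
  [5] 3/2 → 1 ('c')
  [6] 2/1 → 2 ('cc')
  [7] 1/7 → 1 ('c')
  [8] 7/9 → 0 ('')
  [9] 9/6 → 1 ('d')
  [10] 6/8 → 1 ('d')

n(n+1)/2 = 11·12/2 = 66
Σ LCP = 0 + 1 + 0 + 1 + 0 + 1 + 2 + 1 + 0 + 1 + 1 = 8
distinct = 66 − 8 = 58

58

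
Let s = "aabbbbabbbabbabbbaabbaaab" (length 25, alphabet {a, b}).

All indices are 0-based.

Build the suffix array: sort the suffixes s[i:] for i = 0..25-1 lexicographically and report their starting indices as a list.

rank | idx | suffix
   0 |  21 | aaab
   1 |  22 | aab
   2 |  17 | aabbaaab
   3 |   0 | aabbbbabbbabbabbbaabbaaab
   4 |  23 | ab
   5 |  18 | abbaaab
   6 |  10 | abbabbbaabbaaab
   7 |  13 | abbbaabbaaab
   8 |   6 | abbbabbabbbaabbaaab
   9 |   1 | abbbbabbbabbabbbaabbaaab
  10 |  24 | b
  11 |  20 | baaab
  12 |  16 | baabbaaab
  13 |   9 | babbabbbaabbaaab
  14 |  12 | babbbaabbaaab
  15 |   5 | babbbabbabbbaabbaaab
  16 |  19 | bbaaab
  17 |  15 | bbaabbaaab
  18 |   8 | bbabbabbbaabbaaab
  19 |  11 | bbabbbaabbaaab
  20 |   4 | bbabbbabbabbbaabbaaab
  21 |  14 | bbbaabbaaab
  22 |   7 | bbbabbabbbaabbaaab
  23 |   3 | bbbabbbabbabbbaabbaaab
  24 |   2 | bbbbabbbabbabbbaabbaaab

[21, 22, 17, 0, 23, 18, 10, 13, 6, 1, 24, 20, 16, 9, 12, 5, 19, 15, 8, 11, 4, 14, 7, 3, 2]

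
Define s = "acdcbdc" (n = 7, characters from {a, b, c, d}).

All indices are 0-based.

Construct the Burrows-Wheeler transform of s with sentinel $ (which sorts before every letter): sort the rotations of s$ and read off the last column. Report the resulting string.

rank  rotation  last
    0  $acdcbdc  c
    1  acdcbdc$  $
    2  bdc$acdc  c
    3  c$acdcbd  d
    4  cbdc$acd  d
    5  cdcbdc$a  a
    6  dc$acdcb  b
    7  dcbdc$ac  c

c$cddabc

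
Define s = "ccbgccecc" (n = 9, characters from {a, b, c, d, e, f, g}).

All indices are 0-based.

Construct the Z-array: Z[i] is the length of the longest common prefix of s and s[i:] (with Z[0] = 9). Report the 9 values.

[9, 1, 0, 0, 2, 1, 0, 2, 1]

Z[0]=9
i=1: outside box; Z[1]=1 extend→box=[1,2)
i=2: outside box; Z[2]=0
i=3: outside box; Z[3]=0
i=4: outside box; Z[4]=2 extend→box=[4,6)
i=5: min(r-i=1, Z[1]=1)=1; Z[5]=1
i=6: outside box; Z[6]=0
i=7: outside box; Z[7]=2 extend→box=[7,9)
i=8: min(r-i=1, Z[1]=1)=1; Z[8]=1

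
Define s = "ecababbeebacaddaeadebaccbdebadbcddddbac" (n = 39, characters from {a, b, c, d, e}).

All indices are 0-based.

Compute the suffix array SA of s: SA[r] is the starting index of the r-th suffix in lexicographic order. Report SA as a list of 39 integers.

sorted suffixes:
  #0 SA[0]=2  'ababbeebacaddaeadebaccbdebadbcddddbac'
  #1 SA[1]=4  'abbeebacaddaeadebaccbdebadbcddddbac'
  #2 SA[2]=37  'ac'
  #3 SA[3]=10  'acaddaeadebaccbdebadbcddddbac'
  #4 SA[4]=21  'accbdebadbcddddbac'
  #5 SA[5]=28  'adbcddddbac'
  #6 SA[6]=12  'addaeadebaccbdebadbcddddbac'
  #7 SA[7]=17  'adebaccbdebadbcddddbac'
  #8 SA[8]=15  'aeadebaccbdebadbcddddbac'
  #9 SA[9]=3  'babbeebacaddaeadebaccbdebadbcddddbac'
  #10 SA[10]=36  'bac'
  #11 SA[11]=9  'bacaddaeadebaccbdebadbcddddbac'
  #12 SA[12]=20  'baccbdebadbcddddbac'
  #13 SA[13]=27  'badbcddddbac'
  #14 SA[14]=5  'bbeebacaddaeadebaccbdebadbcddddbac'
  #15 SA[15]=30  'bcddddbac'
  #16 SA[16]=24  'bdebadbcddddbac'
  #17 SA[17]=6  'beebacaddaeadebaccbdebadbcddddbac'
  #18 SA[18]=38  'c'
  #19 SA[19]=1  'cababbeebacaddaeadebaccbdebadbcddddbac'
  #20 SA[20]=11  'caddaeadebaccbdebadbcddddbac'
  #21 SA[21]=23  'cbdebadbcddddbac'
  #22 SA[22]=22  'ccbdebadbcddddbac'
  #23 SA[23]=31  'cddddbac'
  #24 SA[24]=14  'daeadebaccbdebadbcddddbac'
  #25 SA[25]=35  'dbac'
  #26 SA[26]=29  'dbcddddbac'
  #27 SA[27]=13  'ddaeadebaccbdebadbcddddbac'
  #28 SA[28]=34  'ddbac'
  #29 SA[29]=33  'dddbac'
  #30 SA[30]=32  'ddddbac'
  #31 SA[31]=18  'debaccbdebadbcddddbac'
  #32 SA[32]=25  'debadbcddddbac'
  #33 SA[33]=16  'eadebaccbdebadbcddddbac'
  #34 SA[34]=8  'ebacaddaeadebaccbdebadbcddddbac'
  #35 SA[35]=19  'ebaccbdebadbcddddbac'
  #36 SA[36]=26  'ebadbcddddbac'
  #37 SA[37]=0  'ecababbeebacaddaeadebaccbdebadbcddddbac'
  #38 SA[38]=7  'eebacaddaeadebaccbdebadbcddddbac'

[2, 4, 37, 10, 21, 28, 12, 17, 15, 3, 36, 9, 20, 27, 5, 30, 24, 6, 38, 1, 11, 23, 22, 31, 14, 35, 29, 13, 34, 33, 32, 18, 25, 16, 8, 19, 26, 0, 7]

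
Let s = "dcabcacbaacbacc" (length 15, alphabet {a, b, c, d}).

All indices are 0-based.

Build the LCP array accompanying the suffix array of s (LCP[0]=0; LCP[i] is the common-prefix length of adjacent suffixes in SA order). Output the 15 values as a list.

[0, 1, 1, 4, 2, 0, 2, 1, 0, 1, 2, 1, 3, 1, 0]

rank→(start, suffix):
  0 → (8, 'aacbacc')
  1 → (2, 'abcacbaacbacc')
  2 → (5, 'acbaacbacc')
  3 → (9, 'acbacc')
  4 → (12, 'acc')
  5 → (7, 'baacbacc')
  6 → (11, 'bacc')
  7 → (3, 'bcacbaacbacc')
  8 → (14, 'c')
  9 → (1, 'cabcacbaacbacc')
  10 → (4, 'cacbaacbacc')
  11 → (6, 'cbaacbacc')
  12 → (10, 'cbacc')
  13 → (13, 'cc')
  14 → (0, 'dcabcacbaacbacc')

SA = [8, 2, 5, 9, 12, 7, 11, 3, 14, 1, 4, 6, 10, 13, 0]
[i] adj suffixes → lcp
  [1] 8/2 → 1 ('a')
  [2] 2/5 → 1 ('a')
  [3] 5/9 → 4 ('acba')
  [4] 9/12 → 2 ('ac')
  [5] 12/7 → 0 ('')
  [6] 7/11 → 2 ('ba')
  [7] 11/3 → 1 ('b')
  [8] 3/14 → 0 ('')
  [9] 14/1 → 1 ('c')
  [10] 1/4 → 2 ('ca')
  [11] 4/6 → 1 ('c')
  [12] 6/10 → 3 ('cba')
  [13] 10/13 → 1 ('c')
  [14] 13/0 → 0 ('')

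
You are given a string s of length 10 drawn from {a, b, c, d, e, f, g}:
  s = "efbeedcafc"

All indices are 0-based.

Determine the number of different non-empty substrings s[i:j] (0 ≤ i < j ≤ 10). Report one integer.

rank→(start, suffix):
  0 → (7, 'afc')
  1 → (2, 'beedcafc')
  2 → (9, 'c')
  3 → (6, 'cafc')
  4 → (5, 'dcafc')
  5 → (4, 'edcafc')
  6 → (3, 'eedcafc')
  7 → (0, 'efbeedcafc')
  8 → (1, 'fbeedcafc')
  9 → (8, 'fc')

SA = [7, 2, 9, 6, 5, 4, 3, 0, 1, 8]
[i] adj suffixes → lcp
  [1] 7/2 → 0 ('')
  [2] 2/9 → 0 ('')
  [3] 9/6 → 1 ('c')
  [4] 6/5 → 0 ('')
  [5] 5/4 → 0 ('')
  [6] 4/3 → 1 ('e')
  [7] 3/0 → 1 ('e')
  [8] 0/1 → 0 ('')
  [9] 1/8 → 1 ('f')

n(n+1)/2 = 10·11/2 = 55
Σ LCP = 0 + 0 + 0 + 1 + 0 + 0 + 1 + 1 + 0 + 1 = 4
distinct = 55 − 4 = 51

51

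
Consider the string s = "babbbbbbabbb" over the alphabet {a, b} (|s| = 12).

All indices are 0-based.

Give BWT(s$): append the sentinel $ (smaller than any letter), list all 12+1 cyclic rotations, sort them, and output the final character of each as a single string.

rank  rotation       last
    0  $babbbbbbabbb  b
    1  abbb$babbbbbb  b
    2  abbbbbbabbb$b  b
    3  b$babbbbbbabb  b
    4  babbb$babbbbb  b
    5  babbbbbbabbb$  $
    6  bb$babbbbbbab  b
    7  bbabbb$babbbb  b
    8  bbb$babbbbbba  a
    9  bbbabbb$babbb  b
   10  bbbbabbb$babb  b
   11  bbbbbabbb$bab  b
   12  bbbbbbabbb$ba  a

bbbbb$bbabbba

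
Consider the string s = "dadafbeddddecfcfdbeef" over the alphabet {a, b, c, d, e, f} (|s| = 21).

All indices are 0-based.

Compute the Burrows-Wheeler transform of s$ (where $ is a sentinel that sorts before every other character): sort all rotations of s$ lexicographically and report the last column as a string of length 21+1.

fddfdef$afeddddbbeeacc

rank  rotation                last
    0  $dadafbeddddecfcfdbeef  f
    1  adafbeddddecfcfdbeef$d  d
    2  afbeddddecfcfdbeef$dad  d
    3  beddddecfcfdbeef$dadaf  f
    4  beef$dadafbeddddecfcfd  d
    5  cfcfdbeef$dadafbedddde  e
    6  cfdbeef$dadafbeddddecf  f
    7  dadafbeddddecfcfdbeef$  $
    8  dafbeddddecfcfdbeef$da  a
    9  dbeef$dadafbeddddecfcf  f
   10  ddddecfcfdbeef$dadafbe  e
   11  dddecfcfdbeef$dadafbed  d
   12  ddecfcfdbeef$dadafbedd  d
   13  decfcfdbeef$dadafbeddd  d
   14  ecfcfdbeef$dadafbedddd  d
   15  eddddecfcfdbeef$dadafb  b
   16  eef$dadafbeddddecfcfdb  b
   17  ef$dadafbeddddecfcfdbe  e
   18  f$dadafbeddddecfcfdbee  e
   19  fbeddddecfcfdbeef$dada  a
   20  fcfdbeef$dadafbeddddec  c
   21  fdbeef$dadafbeddddecfc  c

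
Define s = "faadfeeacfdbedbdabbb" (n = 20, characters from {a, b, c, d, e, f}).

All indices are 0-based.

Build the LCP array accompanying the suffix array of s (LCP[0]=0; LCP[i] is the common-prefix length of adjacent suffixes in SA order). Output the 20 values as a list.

[0, 1, 1, 1, 0, 1, 2, 1, 1, 0, 0, 1, 2, 1, 0, 1, 1, 0, 1, 1]

sorted suffixes:
  #0 SA[0]=1  'aadfeeacfdbedbdabbb'
  #1 SA[1]=16  'abbb'
  #2 SA[2]=7  'acfdbedbdabbb'
  #3 SA[3]=2  'adfeeacfdbedbdabbb'
  #4 SA[4]=19  'b'
  #5 SA[5]=18  'bb'
  #6 SA[6]=17  'bbb'
  #7 SA[7]=14  'bdabbb'
  #8 SA[8]=11  'bedbdabbb'
  #9 SA[9]=8  'cfdbedbdabbb'
  #10 SA[10]=15  'dabbb'
  #11 SA[11]=13  'dbdabbb'
  #12 SA[12]=10  'dbedbdabbb'
  #13 SA[13]=3  'dfeeacfdbedbdabbb'
  #14 SA[14]=6  'eacfdbedbdabbb'
  #15 SA[15]=12  'edbdabbb'
  #16 SA[16]=5  'eeacfdbedbdabbb'
  #17 SA[17]=0  'faadfeeacfdbedbdabbb'
  #18 SA[18]=9  'fdbedbdabbb'
  #19 SA[19]=4  'feeacfdbedbdabbb'

SA = [1, 16, 7, 2, 19, 18, 17, 14, 11, 8, 15, 13, 10, 3, 6, 12, 5, 0, 9, 4]
i: (SA[i-1],SA[i]) lcp shared
  1: (1,16) 1 'a'
  2: (16,7) 1 'a'
  3: (7,2) 1 'a'
  4: (2,19) 0 ''
  5: (19,18) 1 'b'
  6: (18,17) 2 'bb'
  7: (17,14) 1 'b'
  8: (14,11) 1 'b'
  9: (11,8) 0 ''
  10: (8,15) 0 ''
  11: (15,13) 1 'd'
  12: (13,10) 2 'db'
  13: (10,3) 1 'd'
  14: (3,6) 0 ''
  15: (6,12) 1 'e'
  16: (12,5) 1 'e'
  17: (5,0) 0 ''
  18: (0,9) 1 'f'
  19: (9,4) 1 'f'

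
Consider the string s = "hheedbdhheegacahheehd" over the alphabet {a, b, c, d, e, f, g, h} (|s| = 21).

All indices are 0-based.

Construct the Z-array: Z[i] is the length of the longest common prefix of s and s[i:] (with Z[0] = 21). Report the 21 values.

Z[0]=21
i=1: outside box; Z[1]=1 extend→box=[1,2)
i=2: outside box; Z[2]=0
i=3: outside box; Z[3]=0
i=4: outside box; Z[4]=0
i=5: outside box; Z[5]=0
i=6: outside box; Z[6]=0
i=7: outside box; Z[7]=4 extend→box=[7,11)
i=8: min(r-i=3, Z[1]=1)=1; Z[8]=1
i=9: min(r-i=2, Z[2]=0)=0; Z[9]=0
i=10: min(r-i=1, Z[3]=0)=0; Z[10]=0
i=11: outside box; Z[11]=0
i=12: outside box; Z[12]=0
i=13: outside box; Z[13]=0
i=14: outside box; Z[14]=0
i=15: outside box; Z[15]=4 extend→box=[15,19)
i=16: min(r-i=3, Z[1]=1)=1; Z[16]=1
i=17: min(r-i=2, Z[2]=0)=0; Z[17]=0
i=18: min(r-i=1, Z[3]=0)=0; Z[18]=0
i=19: outside box; Z[19]=1 extend→box=[19,20)
i=20: outside box; Z[20]=0

[21, 1, 0, 0, 0, 0, 0, 4, 1, 0, 0, 0, 0, 0, 0, 4, 1, 0, 0, 1, 0]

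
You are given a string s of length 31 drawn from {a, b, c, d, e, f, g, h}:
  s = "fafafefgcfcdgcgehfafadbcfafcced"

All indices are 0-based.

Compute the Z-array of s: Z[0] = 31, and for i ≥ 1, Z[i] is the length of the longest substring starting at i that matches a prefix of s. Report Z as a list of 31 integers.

[31, 0, 3, 0, 1, 0, 1, 0, 0, 1, 0, 0, 0, 0, 0, 0, 0, 4, 0, 2, 0, 0, 0, 0, 3, 0, 1, 0, 0, 0, 0]

Z[0]=31
i=1: outside box; Z[1]=0
i=2: outside box; Z[2]=3 scan→box=[2,5)
i=3: min(r-i=2, Z[1]=0)=0; Z[3]=0
i=4: min(r-i=1, Z[2]=3)=1; Z[4]=1
i=5: outside box; Z[5]=0
i=6: outside box; Z[6]=1 scan→box=[6,7)
i=7: outside box; Z[7]=0
i=8: outside box; Z[8]=0
i=9: outside box; Z[9]=1 scan→box=[9,10)
i=10: outside box; Z[10]=0
i=11: outside box; Z[11]=0
i=12: outside box; Z[12]=0
i=13: outside box; Z[13]=0
i=14: outside box; Z[14]=0
i=15: outside box; Z[15]=0
i=16: outside box; Z[16]=0
i=17: outside box; Z[17]=4 scan→box=[17,21)
i=18: min(r-i=3, Z[1]=0)=0; Z[18]=0
i=19: min(r-i=2, Z[2]=3)=2; Z[19]=2
i=20: min(r-i=1, Z[3]=0)=0; Z[20]=0
i=21: outside box; Z[21]=0
i=22: outside box; Z[22]=0
i=23: outside box; Z[23]=0
i=24: outside box; Z[24]=3 scan→box=[24,27)
i=25: min(r-i=2, Z[1]=0)=0; Z[25]=0
i=26: min(r-i=1, Z[2]=3)=1; Z[26]=1
i=27: outside box; Z[27]=0
i=28: outside box; Z[28]=0
i=29: outside box; Z[29]=0
i=30: outside box; Z[30]=0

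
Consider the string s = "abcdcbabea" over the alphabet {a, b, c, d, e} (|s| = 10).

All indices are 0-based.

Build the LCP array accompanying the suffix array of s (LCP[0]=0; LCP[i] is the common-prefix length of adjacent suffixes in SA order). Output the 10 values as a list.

[0, 1, 2, 0, 1, 1, 0, 1, 0, 0]

sorted suffixes:
  #0 SA[0]=9  'a'
  #1 SA[1]=0  'abcdcbabea'
  #2 SA[2]=6  'abea'
  #3 SA[3]=5  'babea'
  #4 SA[4]=1  'bcdcbabea'
  #5 SA[5]=7  'bea'
  #6 SA[6]=4  'cbabea'
  #7 SA[7]=2  'cdcbabea'
  #8 SA[8]=3  'dcbabea'
  #9 SA[9]=8  'ea'

SA = [9, 0, 6, 5, 1, 7, 4, 2, 3, 8]
i: (SA[i-1],SA[i]) lcp shared
  1: (9,0) 1 'a'
  2: (0,6) 2 'ab'
  3: (6,5) 0 ''
  4: (5,1) 1 'b'
  5: (1,7) 1 'b'
  6: (7,4) 0 ''
  7: (4,2) 1 'c'
  8: (2,3) 0 ''
  9: (3,8) 0 ''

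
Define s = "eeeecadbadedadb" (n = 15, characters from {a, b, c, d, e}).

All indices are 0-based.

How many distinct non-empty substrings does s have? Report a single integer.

sorted suffixes:
  #0 SA[0]=12  'adb'
  #1 SA[1]=5  'adbadedadb'
  #2 SA[2]=8  'adedadb'
  #3 SA[3]=14  'b'
  #4 SA[4]=7  'badedadb'
  #5 SA[5]=4  'cadbadedadb'
  #6 SA[6]=11  'dadb'
  #7 SA[7]=13  'db'
  #8 SA[8]=6  'dbadedadb'
  #9 SA[9]=9  'dedadb'
  #10 SA[10]=3  'ecadbadedadb'
  #11 SA[11]=10  'edadb'
  #12 SA[12]=2  'eecadbadedadb'
  #13 SA[13]=1  'eeecadbadedadb'
  #14 SA[14]=0  'eeeecadbadedadb'

SA = [12, 5, 8, 14, 7, 4, 11, 13, 6, 9, 3, 10, 2, 1, 0]
[i] adj suffixes → lcp
  [1] 12/5 → 3 ('adb')
  [2] 5/8 → 2 ('ad')
  [3] 8/14 → 0 ('')
  [4] 14/7 → 1 ('b')
  [5] 7/4 → 0 ('')
  [6] 4/11 → 0 ('')
  [7] 11/13 → 1 ('d')
  [8] 13/6 → 2 ('db')
  [9] 6/9 → 1 ('d')
  [10] 9/3 → 0 ('')
  [11] 3/10 → 1 ('e')
  [12] 10/2 → 1 ('e')
  [13] 2/1 → 2 ('ee')
  [14] 1/0 → 3 ('eee')

n(n+1)/2 = 15·16/2 = 120
Σ LCP = 0 + 3 + 2 + 0 + 1 + 0 + 0 + 1 + 2 + 1 + 0 + 1 + 1 + 2 + 3 = 17
distinct = 120 − 17 = 103

103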